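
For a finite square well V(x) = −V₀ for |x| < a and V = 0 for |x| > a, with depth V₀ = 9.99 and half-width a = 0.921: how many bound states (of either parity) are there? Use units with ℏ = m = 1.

The dimensionless depth is z₀ = a√(2mV₀)/ℏ = 0.921 × √(19.98) = 4.117.
A new bound state (alternating even/odd) appears each time z₀ passes a multiple of π/2, so N = ⌊2z₀/π⌋ + 1 = ⌊2.621⌋ + 1 = 3.

N = 3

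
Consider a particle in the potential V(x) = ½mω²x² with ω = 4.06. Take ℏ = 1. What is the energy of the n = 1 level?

The oscillator eigenvalues are E_n = ℏω(n + ½), so E_1 = 4.06 × 1.5 = 6.090.

E = 6.09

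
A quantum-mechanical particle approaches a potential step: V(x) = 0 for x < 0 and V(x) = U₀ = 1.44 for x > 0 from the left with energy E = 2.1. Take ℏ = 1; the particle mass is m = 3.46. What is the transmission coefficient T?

The wavenumbers are k₁ = √(2mE)/ℏ = 3.812 on the left and k₂ = √(2m(E − U₀))/ℏ = 2.137 on the right.
Matching ψ and ψ′ at x = 0 gives r = (k₁ − k₂)/(k₁ + k₂), so R = r² = 0.07927 and T = 1 − R = 0.9207.

T = 0.921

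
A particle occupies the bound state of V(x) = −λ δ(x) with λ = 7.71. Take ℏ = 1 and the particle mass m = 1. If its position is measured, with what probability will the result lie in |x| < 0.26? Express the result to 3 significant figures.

The normalised bound state is ψ = √κ e^{−κ|x|} with κ = mλ/ℏ² = 7.710.
P(|x| < d) = ∫_{−d}^{d} κ e^{−2κ|x|} dx = 1 − e^{−2κd} = 1 − e^{−4.009} = 0.9819.

P = 0.982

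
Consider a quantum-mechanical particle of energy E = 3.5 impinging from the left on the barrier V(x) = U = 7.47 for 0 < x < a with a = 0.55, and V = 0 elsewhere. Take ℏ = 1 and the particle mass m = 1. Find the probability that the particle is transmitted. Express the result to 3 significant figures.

T = 0.165

E < U: inside the barrier ψ ∝ e^{±κx} with κ = √(2m(U − E))/ℏ = 2.818.
κa = 1.550, sinh(κa) = 2.249.
Matching ψ, ψ′ at both faces gives T = [1 + U² sinh²(κa) / (4E(U − E))]⁻¹ = 1/6.079 = 0.165.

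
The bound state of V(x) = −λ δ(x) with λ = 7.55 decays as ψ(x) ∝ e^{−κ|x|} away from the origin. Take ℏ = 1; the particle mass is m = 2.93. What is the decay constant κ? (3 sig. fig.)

κ = 22.1

Integrating the TISE across x = 0 gives the cusp condition ψ'(0⁺) − ψ'(0⁻) = −(2mλ/ℏ²)ψ(0).
With ψ ∝ e^{−κ|x|} this yields −2κ = −2mλ/ℏ², so κ = mλ/ℏ² = 22.12.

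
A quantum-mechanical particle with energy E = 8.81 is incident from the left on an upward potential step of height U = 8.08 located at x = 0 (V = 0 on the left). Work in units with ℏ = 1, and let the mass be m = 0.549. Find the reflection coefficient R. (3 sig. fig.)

R = 0.306

The wavenumbers are k₁ = √(2mE)/ℏ = 3.110 on the left and k₂ = √(2m(E − U))/ℏ = 0.8953 on the right.
Continuity of ψ and ψ′ at the step yields the reflection amplitude r = (k₁ − k₂)/(k₁ + k₂) = 0.5530; thus R = |r|² = 0.3058, T = 0.6942.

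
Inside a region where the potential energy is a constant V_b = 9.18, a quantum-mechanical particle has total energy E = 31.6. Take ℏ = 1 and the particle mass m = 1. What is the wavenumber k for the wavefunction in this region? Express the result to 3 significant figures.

With E > V_b the solution is oscillatory, ψ ∝ e^{±ikx} with k = √(2m(E − V_b))/ℏ.
k = √(2 × 1 × 22.42) = 6.696.

k = 6.70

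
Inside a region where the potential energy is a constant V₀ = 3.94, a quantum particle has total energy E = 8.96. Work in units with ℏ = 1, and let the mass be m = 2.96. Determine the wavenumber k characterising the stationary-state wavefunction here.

k = 5.45

With E > V₀ the solution is oscillatory, ψ ∝ e^{±ikx} with k = √(2m(E − V₀))/ℏ.
k = √(2 × 2.96 × 5.02) = 5.451.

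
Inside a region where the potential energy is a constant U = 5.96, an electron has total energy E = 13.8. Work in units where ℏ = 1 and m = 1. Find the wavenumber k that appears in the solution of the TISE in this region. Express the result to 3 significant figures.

With E > U the solution is oscillatory, ψ ∝ e^{±ikx} with k = √(2m(E − U))/ℏ.
k = √(2 × 1 × 7.84) = 3.960.

k = 3.96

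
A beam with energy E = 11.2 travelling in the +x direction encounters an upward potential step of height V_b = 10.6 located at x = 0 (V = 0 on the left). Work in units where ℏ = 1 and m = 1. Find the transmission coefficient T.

T = 0.611

The wavenumbers are k₁ = √(2mE)/ℏ = 4.733 on the left and k₂ = √(2m(E − V_b))/ℏ = 1.095 on the right.
Matching ψ and ψ′ at x = 0 gives r = (k₁ − k₂)/(k₁ + k₂), so R = r² = 0.3895 and T = 1 − R = 0.6105.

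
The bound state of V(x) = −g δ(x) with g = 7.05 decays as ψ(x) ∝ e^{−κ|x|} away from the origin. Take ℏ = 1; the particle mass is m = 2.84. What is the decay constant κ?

Integrate −(ℏ²/2m)ψ'' − gδ(x)ψ = Eψ from −ε to +ε: the ψ'' term gives ψ'(0⁺) − ψ'(0⁻) and the δ term gives −(2mg/ℏ²)ψ(0).
With ψ ∝ e^{−κ|x|} this yields −2κ = −2mg/ℏ², so κ = mg/ℏ² = 20.02.

κ = 20.0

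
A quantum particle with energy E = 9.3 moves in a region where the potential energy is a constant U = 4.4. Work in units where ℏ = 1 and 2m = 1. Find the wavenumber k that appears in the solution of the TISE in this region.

With E > U the solution is oscillatory, ψ ∝ e^{±ikx} with k = √(2m(E − U))/ℏ.
k = √(2 × 0.5 × 4.9) = 2.214.

k = 2.21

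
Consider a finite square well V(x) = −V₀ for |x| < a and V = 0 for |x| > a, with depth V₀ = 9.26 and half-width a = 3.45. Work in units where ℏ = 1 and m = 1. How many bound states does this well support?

The dimensionless depth is z₀ = a√(2mV₀)/ℏ = 3.45 × √(18.52) = 14.85.
A new bound state (alternating even/odd) appears each time z₀ passes a multiple of π/2, so N = ⌊2z₀/π⌋ + 1 = ⌊9.452⌋ + 1 = 10.

N = 10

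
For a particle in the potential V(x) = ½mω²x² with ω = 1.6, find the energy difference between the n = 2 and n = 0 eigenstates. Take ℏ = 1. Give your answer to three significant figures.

ΔE = 3.20

E_n = ℏω(n + ½), so ΔE = (2 − 0) ℏω = 2 × 1.6 = 3.200.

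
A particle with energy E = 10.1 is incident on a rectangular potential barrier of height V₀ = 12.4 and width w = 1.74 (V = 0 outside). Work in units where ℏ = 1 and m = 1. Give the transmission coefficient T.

E < V₀: inside the barrier ψ ∝ e^{±κx} with κ = √(2m(V₀ − E))/ℏ = 2.145.
κw = 3.732, sinh(κw) = 20.87.
Matching ψ, ψ′ at both faces gives T = [1 + V₀² sinh²(κw) / (4E(V₀ − E))]⁻¹ = 1/721.5 = 0.00139.

T = 0.00139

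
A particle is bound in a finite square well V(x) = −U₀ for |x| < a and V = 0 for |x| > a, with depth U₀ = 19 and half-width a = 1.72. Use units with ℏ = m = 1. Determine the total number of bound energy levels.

N = 7

Define the well-strength parameter z₀ = (a/ℏ)√(2mU₀) = 1.72 × √(2·1·19) = 10.60.
The even/odd transcendental equations gain one root per π/2 in z₀, giving N = 1 + ⌊2z₀/π⌋ = 1 + ⌊6.750⌋ = 7.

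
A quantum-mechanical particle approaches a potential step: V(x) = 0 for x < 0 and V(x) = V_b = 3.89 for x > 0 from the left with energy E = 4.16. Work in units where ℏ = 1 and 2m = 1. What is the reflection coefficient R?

The wavenumbers are k₁ = √(2mE)/ℏ = 2.040 on the left and k₂ = √(2m(E − V_b))/ℏ = 0.5196 on the right.
Continuity of ψ and ψ′ at the step yields the reflection amplitude r = (k₁ − k₂)/(k₁ + k₂) = 0.5939; thus R = |r|² = 0.3527, T = 0.6473.

R = 0.353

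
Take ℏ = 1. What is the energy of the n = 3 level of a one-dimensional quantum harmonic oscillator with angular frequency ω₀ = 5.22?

E = 18.3

Using E_n = (n + ½)ℏω₀: E_3 = 3.5 × 5.22 = 18.27.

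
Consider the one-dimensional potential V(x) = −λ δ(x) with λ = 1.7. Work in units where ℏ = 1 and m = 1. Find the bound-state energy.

For x ≠ 0 the bound state is ψ ∝ e^{−κ|x|}; integrating the TISE across the delta gives the cusp condition 2κ = 2mλ/ℏ², so κ = 1.700.
Then E = −ℏ²κ²/(2m) = −mλ²/(2ℏ²) = -1.445.

E = -1.45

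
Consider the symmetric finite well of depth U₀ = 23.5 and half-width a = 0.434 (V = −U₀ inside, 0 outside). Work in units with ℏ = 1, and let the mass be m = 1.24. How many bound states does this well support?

The dimensionless depth is z₀ = a√(2mU₀)/ℏ = 0.434 × √(58.28) = 3.313.
The even/odd transcendental equations gain one root per π/2 in z₀, giving N = 1 + ⌊2z₀/π⌋ = 1 + ⌊2.109⌋ = 3.

N = 3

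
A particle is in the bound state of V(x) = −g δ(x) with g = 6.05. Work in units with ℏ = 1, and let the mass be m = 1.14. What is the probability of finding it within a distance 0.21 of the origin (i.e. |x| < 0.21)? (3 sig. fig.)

P = 0.945

The normalised bound state is ψ = √κ e^{−κ|x|} with κ = mg/ℏ² = 6.897.
P(|x| < d) = ∫_{−d}^{d} κ e^{−2κ|x|} dx = 1 − e^{−2κd} = 1 − e^{−2.897} = 0.9448.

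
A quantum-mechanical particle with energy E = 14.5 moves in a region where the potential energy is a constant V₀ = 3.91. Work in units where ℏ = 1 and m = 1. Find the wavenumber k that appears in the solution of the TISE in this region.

With E > V₀ the solution is oscillatory, ψ ∝ e^{±ikx} with k = √(2m(E − V₀))/ℏ.
k = √(2 × 1 × 10.59) = 4.602.

k = 4.60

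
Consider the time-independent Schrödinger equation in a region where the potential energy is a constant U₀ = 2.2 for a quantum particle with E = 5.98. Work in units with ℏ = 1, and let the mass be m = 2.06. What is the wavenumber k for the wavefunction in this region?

k = 3.95

With E > U₀ the solution is oscillatory, ψ ∝ e^{±ikx} with k = √(2m(E − U₀))/ℏ.
k = √(2 × 2.06 × 3.78) = 3.946.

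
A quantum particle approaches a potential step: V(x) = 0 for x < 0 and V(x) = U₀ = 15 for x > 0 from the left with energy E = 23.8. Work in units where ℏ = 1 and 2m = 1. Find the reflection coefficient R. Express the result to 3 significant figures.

R = 0.0594

On each side the TISE gives plane waves with k = √(2m(E − V))/ℏ: k₁ = √(2·½·23.8) = 4.879, k₂ = √(2·½·8.8) = 2.966.
Matching ψ and ψ′ at x = 0 gives r = (k₁ − k₂)/(k₁ + k₂), so R = r² = 0.05940 and T = 1 − R = 0.9406.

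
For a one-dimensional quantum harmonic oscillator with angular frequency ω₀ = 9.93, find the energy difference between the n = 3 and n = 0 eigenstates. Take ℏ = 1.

ΔE = 29.8

E_n = ℏω₀(n + ½), so ΔE = (3 − 0) ℏω₀ = 3 × 9.93 = 29.79.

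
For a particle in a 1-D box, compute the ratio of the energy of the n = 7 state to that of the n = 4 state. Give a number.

3.0625

Since E_n ∝ n², the ratio is (7/4)² = 3.0625.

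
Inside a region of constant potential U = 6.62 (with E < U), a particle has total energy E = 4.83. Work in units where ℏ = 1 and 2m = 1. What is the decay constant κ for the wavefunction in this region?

Since E < U the TISE in this region is ψ'' = κ²ψ with κ = √(2m(U − E))/ℏ.
κ = √(2 × 0.5 × 1.79) = 1.338.

κ = 1.34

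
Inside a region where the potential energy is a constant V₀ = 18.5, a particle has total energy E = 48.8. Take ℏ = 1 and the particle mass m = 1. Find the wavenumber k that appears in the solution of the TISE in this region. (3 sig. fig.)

With E > V₀ the solution is oscillatory, ψ ∝ e^{±ikx} with k = √(2m(E − V₀))/ℏ.
k = √(2 × 1 × 30.3) = 7.785.

k = 7.78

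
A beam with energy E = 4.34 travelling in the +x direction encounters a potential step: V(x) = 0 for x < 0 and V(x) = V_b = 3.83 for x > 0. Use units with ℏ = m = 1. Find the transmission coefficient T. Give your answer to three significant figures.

The wavenumbers are k₁ = √(2mE)/ℏ = 2.946 on the left and k₂ = √(2m(E − V_b))/ℏ = 1.010 on the right.
Matching ψ and ψ′ at x = 0 gives r = (k₁ − k₂)/(k₁ + k₂), so R = r² = 0.2395 and T = 1 − R = 0.7605.

T = 0.760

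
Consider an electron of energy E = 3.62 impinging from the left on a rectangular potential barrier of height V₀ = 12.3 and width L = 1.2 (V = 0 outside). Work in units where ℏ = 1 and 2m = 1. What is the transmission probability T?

E < V₀: inside the barrier ψ ∝ e^{±κx} with κ = √(2m(V₀ − E))/ℏ = 2.946.
κL = 3.535, sinh(κL) = 17.14.
Matching ψ, ψ′ at both faces gives T = [1 + V₀² sinh²(κL) / (4E(V₀ − E))]⁻¹ = 1/354.6 = 0.00282.

T = 0.00282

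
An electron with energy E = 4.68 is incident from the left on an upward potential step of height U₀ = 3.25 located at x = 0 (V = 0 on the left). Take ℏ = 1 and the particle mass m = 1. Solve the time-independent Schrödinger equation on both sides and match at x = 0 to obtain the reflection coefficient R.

R = 0.0830

The wavenumbers are k₁ = √(2mE)/ℏ = 3.059 on the left and k₂ = √(2m(E − U₀))/ℏ = 1.691 on the right.
Matching ψ and ψ′ at x = 0 gives r = (k₁ − k₂)/(k₁ + k₂), so R = r² = 0.08296 and T = 1 − R = 0.9170.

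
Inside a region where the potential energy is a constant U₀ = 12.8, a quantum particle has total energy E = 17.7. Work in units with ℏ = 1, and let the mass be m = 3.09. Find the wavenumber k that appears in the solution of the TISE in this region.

With E > U₀ the solution is oscillatory, ψ ∝ e^{±ikx} with k = √(2m(E − U₀))/ℏ.
k = √(2 × 3.09 × 4.9) = 5.503.

k = 5.50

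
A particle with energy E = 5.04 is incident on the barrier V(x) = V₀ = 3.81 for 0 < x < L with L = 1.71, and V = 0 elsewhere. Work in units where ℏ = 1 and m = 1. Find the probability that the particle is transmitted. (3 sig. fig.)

E > V₀: inside the barrier k₂ = √(2m(E − V₀))/ℏ = 1.568, k₂L = 2.682.
T = [1 + V₀² sin²(k₂L) / (4E(E − V₀))]⁻¹ = 1/1.115 = 0.897.

T = 0.897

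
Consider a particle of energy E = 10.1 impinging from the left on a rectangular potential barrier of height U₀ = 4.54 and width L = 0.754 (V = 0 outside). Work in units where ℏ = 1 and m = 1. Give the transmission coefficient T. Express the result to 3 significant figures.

E > U₀: inside the barrier k₂ = √(2m(E − U₀))/ℏ = 3.335, k₂L = 2.514.
Matching at both interfaces gives T⁻¹ = 1 + U₀² sin²(k₂L) / [4E(E − U₀)] = 1.032, hence T = 0.969.

T = 0.969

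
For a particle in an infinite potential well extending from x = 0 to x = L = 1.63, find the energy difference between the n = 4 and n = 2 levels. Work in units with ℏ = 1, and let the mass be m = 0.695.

E_n = n²π²ℏ²/(2mL²), so ΔE = (4² − 2²) π²ℏ²/(2mL²).
ΔE = 12 × π² / (2 × 0.695 × 1.63²) = 32.07.

ΔE = 32.1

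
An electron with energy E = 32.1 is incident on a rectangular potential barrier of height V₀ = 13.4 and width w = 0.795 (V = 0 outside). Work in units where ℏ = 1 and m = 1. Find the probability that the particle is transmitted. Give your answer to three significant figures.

Above the barrier the interior wavenumber is k₂ = √(2m(E − V₀))/ℏ = 6.116, giving phase k₂w = 4.862.
T = [1 + V₀² sin²(k₂w) / (4E(E − V₀))]⁻¹ = 1/1.073 = 0.932.

T = 0.932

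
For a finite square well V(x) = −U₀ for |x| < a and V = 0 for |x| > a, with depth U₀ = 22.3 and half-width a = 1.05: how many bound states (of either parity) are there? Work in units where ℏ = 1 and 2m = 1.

N = 4

Define the well-strength parameter z₀ = (a/ℏ)√(2mU₀) = 1.05 × √(2·0.5·22.3) = 4.958.
A new bound state (alternating even/odd) appears each time z₀ passes a multiple of π/2, so N = ⌊2z₀/π⌋ + 1 = ⌊3.157⌋ + 1 = 4.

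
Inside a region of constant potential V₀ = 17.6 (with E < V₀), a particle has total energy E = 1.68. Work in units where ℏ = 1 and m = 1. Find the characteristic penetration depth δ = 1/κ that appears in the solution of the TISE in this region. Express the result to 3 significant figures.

Since E < V₀ the TISE in this region is ψ'' = κ²ψ with κ = √(2m(V₀ − E))/ℏ.
κ = √(2 × 1 × 15.92) = 5.643. The penetration depth is δ = 1/κ = 0.177.

δ = 0.177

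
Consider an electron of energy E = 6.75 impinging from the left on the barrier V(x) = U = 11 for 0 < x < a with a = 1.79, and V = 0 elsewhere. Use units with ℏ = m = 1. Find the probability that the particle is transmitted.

Since E < U the interior solution is evanescent with decay constant κ = √(2m(U − E))/ℏ = 2.915.
κa = 5.219, sinh(κa) = 92.34.
The exact tunnelling result is T⁻¹ = 1 + U² sinh²(κa) / [4E(U − E)] = 8993, so T = 0.000111.

T = 0.000111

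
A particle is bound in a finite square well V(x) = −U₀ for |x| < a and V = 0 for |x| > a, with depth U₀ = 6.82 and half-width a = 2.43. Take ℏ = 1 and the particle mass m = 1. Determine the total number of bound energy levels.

The dimensionless depth is z₀ = a√(2mU₀)/ℏ = 2.43 × √(13.64) = 8.975.
The even/odd transcendental equations gain one root per π/2 in z₀, giving N = 1 + ⌊2z₀/π⌋ = 1 + ⌊5.713⌋ = 6.

N = 6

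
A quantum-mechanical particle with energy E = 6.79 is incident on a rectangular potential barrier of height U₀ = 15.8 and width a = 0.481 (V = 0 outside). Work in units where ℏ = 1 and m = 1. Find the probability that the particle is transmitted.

E < U₀: inside the barrier ψ ∝ e^{±κx} with κ = √(2m(U₀ − E))/ℏ = 4.245.
κa = 2.042, sinh(κa) = 3.788.
Matching ψ, ψ′ at both faces gives T = [1 + U₀² sinh²(κa) / (4E(U₀ − E))]⁻¹ = 1/15.63 = 0.0640.

T = 0.0640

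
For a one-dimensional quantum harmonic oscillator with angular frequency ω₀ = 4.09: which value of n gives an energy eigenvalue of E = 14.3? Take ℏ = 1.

n = 3

E_n = ℏω₀(n + ½) ⇒ n = E/(ℏω₀) − ½ = 14.3/4.09 − 0.5 = 2.996 → n = 3.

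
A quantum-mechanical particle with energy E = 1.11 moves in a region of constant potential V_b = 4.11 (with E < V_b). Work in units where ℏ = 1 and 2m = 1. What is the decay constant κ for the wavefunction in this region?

Since E < V_b the TISE in this region is ψ'' = κ²ψ with κ = √(2m(V_b − E))/ℏ.
κ = √(2 × 0.5 × 3) = 1.732.

κ = 1.73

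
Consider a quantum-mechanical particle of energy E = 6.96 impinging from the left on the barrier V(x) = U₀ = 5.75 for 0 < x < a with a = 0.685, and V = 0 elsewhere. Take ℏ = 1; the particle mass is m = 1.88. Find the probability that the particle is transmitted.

Above the barrier the interior wavenumber is k₂ = √(2m(E − U₀))/ℏ = 2.133, giving phase k₂a = 1.461.
Matching at both interfaces gives T⁻¹ = 1 + U₀² sin²(k₂a) / [4E(E − U₀)] = 1.970, hence T = 0.508.

T = 0.508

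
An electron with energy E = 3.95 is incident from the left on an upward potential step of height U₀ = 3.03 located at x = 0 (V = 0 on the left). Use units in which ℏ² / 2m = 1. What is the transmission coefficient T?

The wavenumbers are k₁ = √(2mE)/ℏ = 1.987 on the left and k₂ = √(2m(E − U₀))/ℏ = 0.9592 on the right.
Continuity of ψ and ψ′ at the step yields the reflection amplitude r = (k₁ − k₂)/(k₁ + k₂) = 0.3490; thus R = |r|² = 0.1218, T = 0.8782.

T = 0.878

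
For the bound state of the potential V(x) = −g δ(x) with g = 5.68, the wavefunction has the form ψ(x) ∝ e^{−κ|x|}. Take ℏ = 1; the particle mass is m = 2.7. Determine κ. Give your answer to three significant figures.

Integrating the TISE across x = 0 gives the cusp condition ψ'(0⁺) − ψ'(0⁻) = −(2mg/ℏ²)ψ(0).
With ψ ∝ e^{−κ|x|} this yields −2κ = −2mg/ℏ², so κ = mg/ℏ² = 15.34.

κ = 15.3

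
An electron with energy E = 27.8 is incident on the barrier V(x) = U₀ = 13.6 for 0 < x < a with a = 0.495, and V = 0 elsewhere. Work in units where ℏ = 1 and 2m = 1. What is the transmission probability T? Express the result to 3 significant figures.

T = 0.903

Above the barrier the interior wavenumber is k₂ = √(2m(E − U₀))/ℏ = 3.768, giving phase k₂a = 1.865.
T = [1 + U₀² sin²(k₂a) / (4E(E − U₀))]⁻¹ = 1/1.107 = 0.903.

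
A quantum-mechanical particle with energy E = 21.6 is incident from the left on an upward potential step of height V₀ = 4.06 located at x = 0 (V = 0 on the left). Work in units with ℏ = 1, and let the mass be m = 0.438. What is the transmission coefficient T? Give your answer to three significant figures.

The wavenumbers are k₁ = √(2mE)/ℏ = 4.350 on the left and k₂ = √(2m(E − V₀))/ℏ = 3.920 on the right.
Matching ψ and ψ′ at x = 0 gives r = (k₁ − k₂)/(k₁ + k₂), so R = r² = 0.002705 and T = 1 − R = 0.9973.

T = 0.997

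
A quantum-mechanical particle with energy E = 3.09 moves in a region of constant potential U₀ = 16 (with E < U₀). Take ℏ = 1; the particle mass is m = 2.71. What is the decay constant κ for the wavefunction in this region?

Since E < U₀ the TISE in this region is ψ'' = κ²ψ with κ = √(2m(U₀ − E))/ℏ.
κ = √(2 × 2.71 × 12.91) = 8.365.

κ = 8.36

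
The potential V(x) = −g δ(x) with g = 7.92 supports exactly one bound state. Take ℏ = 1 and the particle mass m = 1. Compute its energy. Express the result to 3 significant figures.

E = -31.4

The bound state is ψ(x) = √κ e^{−κ|x|}. The derivative jump ψ'(0⁺) − ψ'(0⁻) = −(2mg/ℏ²)ψ(0) fixes κ = mg/ℏ² = 7.920.
Then E = −ℏ²κ²/(2m) = −mg²/(2ℏ²) = -31.36.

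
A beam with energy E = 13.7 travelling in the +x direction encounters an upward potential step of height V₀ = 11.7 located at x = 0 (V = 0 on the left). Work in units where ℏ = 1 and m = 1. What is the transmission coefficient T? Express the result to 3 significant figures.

The wavenumbers are k₁ = √(2mE)/ℏ = 5.235 on the left and k₂ = √(2m(E − V₀))/ℏ = 2.000 on the right.
Continuity of ψ and ψ′ at the step yields the reflection amplitude r = (k₁ − k₂)/(k₁ + k₂) = 0.4471; thus R = |r|² = 0.1999, T = 0.8001.

T = 0.800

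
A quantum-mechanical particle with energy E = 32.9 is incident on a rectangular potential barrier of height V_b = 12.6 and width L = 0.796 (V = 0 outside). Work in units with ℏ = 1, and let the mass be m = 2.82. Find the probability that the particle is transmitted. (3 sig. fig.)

T = 0.964

E > V_b: inside the barrier k₂ = √(2m(E − V_b))/ℏ = 10.70, k₂L = 8.517.
Matching at both interfaces gives T⁻¹ = 1 + V_b² sin²(k₂L) / [4E(E − V_b)] = 1.037, hence T = 0.964.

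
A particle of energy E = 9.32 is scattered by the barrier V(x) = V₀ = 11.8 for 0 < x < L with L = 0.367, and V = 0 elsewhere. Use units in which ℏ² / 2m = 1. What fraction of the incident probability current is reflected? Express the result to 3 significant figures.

E < V₀: inside the barrier ψ ∝ e^{±κx} with κ = √(2m(V₀ − E))/ℏ = 1.575.
κL = 0.5780, sinh(κL) = 0.6107.
Matching ψ, ψ′ at both faces gives T = [1 + V₀² sinh²(κL) / (4E(V₀ − E))]⁻¹ = 1/1.562 = 0.640.
R = 1 − T = 0.360.

R = 0.360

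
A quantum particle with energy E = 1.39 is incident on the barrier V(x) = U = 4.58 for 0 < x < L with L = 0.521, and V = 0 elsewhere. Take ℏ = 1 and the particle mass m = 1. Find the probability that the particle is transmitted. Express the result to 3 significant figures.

Since E < U the interior solution is evanescent with decay constant κ = √(2m(U − E))/ℏ = 2.526.
κL = 1.316, sinh(κL) = 1.730.
The exact tunnelling result is T⁻¹ = 1 + U² sinh²(κL) / [4E(U − E)] = 4.540, so T = 0.220.

T = 0.220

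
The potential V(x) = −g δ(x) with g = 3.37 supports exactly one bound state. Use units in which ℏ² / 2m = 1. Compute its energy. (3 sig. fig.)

E = -2.84

The bound state is ψ(x) = √κ e^{−κ|x|}. The derivative jump ψ'(0⁺) − ψ'(0⁻) = −(2mg/ℏ²)ψ(0) fixes κ = mg/ℏ² = 1.685.
Then E = −ℏ²κ²/(2m) = −mg²/(2ℏ²) = -2.839.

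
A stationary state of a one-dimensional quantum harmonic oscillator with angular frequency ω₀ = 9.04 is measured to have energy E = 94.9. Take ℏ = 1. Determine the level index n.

n = 10

Invert E_n = (n + ½)ℏω₀: n = E/ℏω₀ − ½ = 9.998, so n = 10.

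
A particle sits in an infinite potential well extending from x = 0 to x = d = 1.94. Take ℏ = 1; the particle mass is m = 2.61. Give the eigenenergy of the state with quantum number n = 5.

The infinite-well eigenfunctions ψ_n = √(2/d) sin(nπx/d) vanish at both walls, giving E_n = n²π²ℏ²/(2md²).
E_5 = 5² × π² / (2 × 2.61 × 1.94²) = 12.56.

E = 12.6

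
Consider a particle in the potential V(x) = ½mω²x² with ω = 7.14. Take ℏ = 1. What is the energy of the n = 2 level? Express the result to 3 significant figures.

The oscillator eigenvalues are E_n = ℏω(n + ½), so E_2 = 7.14 × 2.5 = 17.85.

E = 17.9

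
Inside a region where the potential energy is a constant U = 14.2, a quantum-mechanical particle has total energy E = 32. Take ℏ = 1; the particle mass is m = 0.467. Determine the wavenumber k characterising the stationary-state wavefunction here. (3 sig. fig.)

k = 4.08

With E > U the solution is oscillatory, ψ ∝ e^{±ikx} with k = √(2m(E − U))/ℏ.
k = √(2 × 0.467 × 17.8) = 4.077.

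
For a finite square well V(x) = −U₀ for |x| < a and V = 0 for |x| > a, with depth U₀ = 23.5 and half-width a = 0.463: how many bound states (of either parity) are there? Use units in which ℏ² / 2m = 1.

N = 2

The dimensionless depth is z₀ = a√(2mU₀)/ℏ = 0.463 × √(23.50) = 2.244.
A new bound state (alternating even/odd) appears each time z₀ passes a multiple of π/2, so N = ⌊2z₀/π⌋ + 1 = ⌊1.429⌋ + 1 = 2.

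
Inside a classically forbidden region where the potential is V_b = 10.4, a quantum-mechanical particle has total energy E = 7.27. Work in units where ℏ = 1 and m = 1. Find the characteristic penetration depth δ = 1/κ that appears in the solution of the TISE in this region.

δ = 0.400

Since E < V_b the TISE in this region is ψ'' = κ²ψ with κ = √(2m(V_b − E))/ℏ.
κ = √(2 × 1 × 3.13) = 2.502. The penetration depth is δ = 1/κ = 0.400.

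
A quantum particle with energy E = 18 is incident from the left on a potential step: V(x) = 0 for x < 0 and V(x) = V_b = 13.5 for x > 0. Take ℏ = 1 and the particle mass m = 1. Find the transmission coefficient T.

T = 0.889

The wavenumbers are k₁ = √(2mE)/ℏ = 6.000 on the left and k₂ = √(2m(E − V_b))/ℏ = 3.000 on the right.
Continuity of ψ and ψ′ at the step yields the reflection amplitude r = (k₁ − k₂)/(k₁ + k₂) = 0.3333; thus R = |r|² = 0.1111, T = 0.8889.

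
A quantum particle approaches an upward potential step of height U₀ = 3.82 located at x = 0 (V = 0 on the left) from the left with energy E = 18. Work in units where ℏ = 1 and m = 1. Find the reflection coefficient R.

R = 0.00355

On each side the TISE gives plane waves with k = √(2m(E − V))/ℏ: k₁ = √(2·1·18) = 6.000, k₂ = √(2·1·14.18) = 5.325.
Matching ψ and ψ′ at x = 0 gives r = (k₁ − k₂)/(k₁ + k₂), so R = r² = 0.003548 and T = 1 − R = 0.9965.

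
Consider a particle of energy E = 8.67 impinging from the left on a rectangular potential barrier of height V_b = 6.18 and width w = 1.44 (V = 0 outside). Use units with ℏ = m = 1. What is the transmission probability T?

T = 0.998

E > V_b: inside the barrier k₂ = √(2m(E − V_b))/ℏ = 2.232, k₂w = 3.213.
T = [1 + V_b² sin²(k₂w) / (4E(E − V_b))]⁻¹ = 1/1.002 = 0.998.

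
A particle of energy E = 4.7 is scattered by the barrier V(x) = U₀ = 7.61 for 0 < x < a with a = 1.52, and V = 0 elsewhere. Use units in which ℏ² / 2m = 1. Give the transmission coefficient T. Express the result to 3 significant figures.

E < U₀: inside the barrier ψ ∝ e^{±κx} with κ = √(2m(U₀ − E))/ℏ = 1.706.
κa = 2.593, sinh(κa) = 6.647.
The exact tunnelling result is T⁻¹ = 1 + U₀² sinh²(κa) / [4E(U₀ − E)] = 47.77, so T = 0.0209.

T = 0.0209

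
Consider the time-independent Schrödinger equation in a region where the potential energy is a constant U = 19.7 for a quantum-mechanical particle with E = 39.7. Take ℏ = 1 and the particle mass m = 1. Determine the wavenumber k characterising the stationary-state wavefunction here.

k = 6.32

With E > U the solution is oscillatory, ψ ∝ e^{±ikx} with k = √(2m(E − U))/ℏ.
k = √(2 × 1 × 20) = 6.325.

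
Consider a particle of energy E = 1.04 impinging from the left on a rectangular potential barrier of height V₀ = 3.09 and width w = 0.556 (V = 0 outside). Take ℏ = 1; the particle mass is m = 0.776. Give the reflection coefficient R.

Since E < V₀ the interior solution is evanescent with decay constant κ = √(2m(V₀ − E))/ℏ = 1.784.
κw = 0.9917, sinh(κw) = 1.162.
Matching ψ, ψ′ at both faces gives T = [1 + V₀² sinh²(κw) / (4E(V₀ − E))]⁻¹ = 1/2.513 = 0.398.
R = 1 − T = 0.602.

R = 0.602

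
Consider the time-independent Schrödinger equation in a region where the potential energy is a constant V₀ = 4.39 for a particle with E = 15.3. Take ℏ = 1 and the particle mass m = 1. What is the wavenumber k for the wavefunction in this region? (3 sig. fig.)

k = 4.67

With E > V₀ the solution is oscillatory, ψ ∝ e^{±ikx} with k = √(2m(E − V₀))/ℏ.
k = √(2 × 1 × 10.91) = 4.671.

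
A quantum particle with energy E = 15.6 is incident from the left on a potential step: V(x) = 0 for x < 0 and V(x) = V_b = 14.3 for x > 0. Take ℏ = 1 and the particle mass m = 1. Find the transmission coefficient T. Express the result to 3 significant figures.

T = 0.695

On each side the TISE gives plane waves with k = √(2m(E − V))/ℏ: k₁ = √(2·1·15.6) = 5.586, k₂ = √(2·1·1.3) = 1.612.
Matching ψ and ψ′ at x = 0 gives r = (k₁ − k₂)/(k₁ + k₂), so R = r² = 0.3047 and T = 1 − R = 0.6953.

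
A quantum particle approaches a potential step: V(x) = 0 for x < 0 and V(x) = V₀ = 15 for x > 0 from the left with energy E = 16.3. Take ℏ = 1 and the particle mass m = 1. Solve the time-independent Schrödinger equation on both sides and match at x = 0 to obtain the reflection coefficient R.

The wavenumbers are k₁ = √(2mE)/ℏ = 5.710 on the left and k₂ = √(2m(E − V₀))/ℏ = 1.612 on the right.
Continuity of ψ and ψ′ at the step yields the reflection amplitude r = (k₁ − k₂)/(k₁ + k₂) = 0.5596; thus R = |r|² = 0.3131, T = 0.6869.

R = 0.313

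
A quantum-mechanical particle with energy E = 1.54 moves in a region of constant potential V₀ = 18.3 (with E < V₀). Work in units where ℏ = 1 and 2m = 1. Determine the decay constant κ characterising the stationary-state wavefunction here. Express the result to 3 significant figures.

Since E < V₀ the TISE in this region is ψ'' = κ²ψ with κ = √(2m(V₀ − E))/ℏ.
κ = √(2 × 0.5 × 16.76) = 4.094.

κ = 4.09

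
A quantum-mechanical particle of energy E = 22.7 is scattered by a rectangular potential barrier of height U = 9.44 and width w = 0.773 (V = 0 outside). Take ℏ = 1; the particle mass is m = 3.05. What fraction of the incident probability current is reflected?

E > U: inside the barrier k₂ = √(2m(E − U))/ℏ = 8.994, k₂w = 6.952.
Matching at both interfaces gives T⁻¹ = 1 + U² sin²(k₂w) / [4E(E − U)] = 1.028, hence T = 0.972.
R = 1 − T = 0.0277.

R = 0.0277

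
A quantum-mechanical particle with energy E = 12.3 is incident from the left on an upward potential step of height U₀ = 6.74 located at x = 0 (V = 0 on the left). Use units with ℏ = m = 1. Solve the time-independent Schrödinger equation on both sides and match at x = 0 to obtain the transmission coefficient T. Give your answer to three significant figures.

T = 0.962

On each side the TISE gives plane waves with k = √(2m(E − V))/ℏ: k₁ = √(2·1·12.3) = 4.960, k₂ = √(2·1·5.56) = 3.335.
Continuity of ψ and ψ′ at the step yields the reflection amplitude r = (k₁ − k₂)/(k₁ + k₂) = 0.1959; thus R = |r|² = 0.03839, T = 0.9616.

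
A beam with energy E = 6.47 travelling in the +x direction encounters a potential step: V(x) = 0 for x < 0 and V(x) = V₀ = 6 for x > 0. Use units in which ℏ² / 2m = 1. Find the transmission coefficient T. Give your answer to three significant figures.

T = 0.669

On each side the TISE gives plane waves with k = √(2m(E − V))/ℏ: k₁ = √(2·½·6.47) = 2.544, k₂ = √(2·½·0.47) = 0.6856.
Continuity of ψ and ψ′ at the step yields the reflection amplitude r = (k₁ − k₂)/(k₁ + k₂) = 0.5754; thus R = |r|² = 0.3311, T = 0.6689.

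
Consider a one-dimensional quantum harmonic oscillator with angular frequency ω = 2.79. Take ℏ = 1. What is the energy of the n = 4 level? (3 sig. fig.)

The oscillator eigenvalues are E_n = ℏω(n + ½), so E_4 = 2.79 × 4.5 = 12.56.

E = 12.6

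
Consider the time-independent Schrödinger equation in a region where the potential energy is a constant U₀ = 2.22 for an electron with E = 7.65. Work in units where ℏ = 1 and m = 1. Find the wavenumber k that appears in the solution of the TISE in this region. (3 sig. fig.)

k = 3.30

With E > U₀ the solution is oscillatory, ψ ∝ e^{±ikx} with k = √(2m(E − U₀))/ℏ.
k = √(2 × 1 × 5.43) = 3.295.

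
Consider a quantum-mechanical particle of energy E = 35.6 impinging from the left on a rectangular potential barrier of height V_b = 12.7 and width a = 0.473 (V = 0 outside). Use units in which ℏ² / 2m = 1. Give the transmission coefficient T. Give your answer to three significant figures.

T = 0.972

Above the barrier the interior wavenumber is k₂ = √(2m(E − V_b))/ℏ = 4.785, giving phase k₂a = 2.263.
T = [1 + V_b² sin²(k₂a) / (4E(E − V_b))]⁻¹ = 1/1.029 = 0.972.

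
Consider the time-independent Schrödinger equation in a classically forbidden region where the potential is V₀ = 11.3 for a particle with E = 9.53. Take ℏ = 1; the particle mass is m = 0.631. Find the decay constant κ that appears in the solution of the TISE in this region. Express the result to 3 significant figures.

Since E < V₀ the TISE in this region is ψ'' = κ²ψ with κ = √(2m(V₀ − E))/ℏ.
κ = √(2 × 0.631 × 1.77) = 1.495.

κ = 1.49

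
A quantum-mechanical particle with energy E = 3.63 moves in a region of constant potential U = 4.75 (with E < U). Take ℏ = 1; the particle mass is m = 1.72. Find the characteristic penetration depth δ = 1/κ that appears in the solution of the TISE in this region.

δ = 0.509

Since E < U the TISE in this region is ψ'' = κ²ψ with κ = √(2m(U − E))/ℏ.
κ = √(2 × 1.72 × 1.12) = 1.963. The penetration depth is δ = 1/κ = 0.509.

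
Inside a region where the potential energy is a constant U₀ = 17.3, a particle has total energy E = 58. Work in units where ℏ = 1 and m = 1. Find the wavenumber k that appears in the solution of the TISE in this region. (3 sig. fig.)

k = 9.02

With E > U₀ the solution is oscillatory, ψ ∝ e^{±ikx} with k = √(2m(E − U₀))/ℏ.
k = √(2 × 1 × 40.7) = 9.022.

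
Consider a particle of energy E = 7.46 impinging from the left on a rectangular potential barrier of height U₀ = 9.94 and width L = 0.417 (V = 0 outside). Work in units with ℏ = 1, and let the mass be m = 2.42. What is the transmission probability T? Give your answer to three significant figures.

E < U₀: inside the barrier ψ ∝ e^{±κx} with κ = √(2m(U₀ − E))/ℏ = 3.465.
κL = 1.445, sinh(κL) = 2.002.
Matching ψ, ψ′ at both faces gives T = [1 + U₀² sinh²(κL) / (4E(U₀ − E))]⁻¹ = 1/6.354 = 0.157.

T = 0.157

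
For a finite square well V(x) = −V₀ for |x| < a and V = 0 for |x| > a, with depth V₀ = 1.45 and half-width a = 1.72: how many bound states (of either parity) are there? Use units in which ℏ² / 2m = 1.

Define the well-strength parameter z₀ = (a/ℏ)√(2mV₀) = 1.72 × √(2·0.5·1.45) = 2.071.
The even/odd transcendental equations gain one root per π/2 in z₀, giving N = 1 + ⌊2z₀/π⌋ = 1 + ⌊1.319⌋ = 2.

N = 2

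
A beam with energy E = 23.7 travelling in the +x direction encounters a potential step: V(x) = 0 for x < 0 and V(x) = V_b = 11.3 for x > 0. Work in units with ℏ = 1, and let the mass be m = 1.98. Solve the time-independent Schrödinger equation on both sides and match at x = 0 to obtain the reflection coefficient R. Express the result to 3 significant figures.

R = 0.0258

The wavenumbers are k₁ = √(2mE)/ℏ = 9.688 on the left and k₂ = √(2m(E − V_b))/ℏ = 7.007 on the right.
Matching ψ and ψ′ at x = 0 gives r = (k₁ − k₂)/(k₁ + k₂), so R = r² = 0.02577 and T = 1 − R = 0.9742.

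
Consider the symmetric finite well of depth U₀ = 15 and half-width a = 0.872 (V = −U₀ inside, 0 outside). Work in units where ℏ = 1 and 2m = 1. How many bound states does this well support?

Define the well-strength parameter z₀ = (a/ℏ)√(2mU₀) = 0.872 × √(2·0.5·15) = 3.377.
A new bound state (alternating even/odd) appears each time z₀ passes a multiple of π/2, so N = ⌊2z₀/π⌋ + 1 = ⌊2.150⌋ + 1 = 3.

N = 3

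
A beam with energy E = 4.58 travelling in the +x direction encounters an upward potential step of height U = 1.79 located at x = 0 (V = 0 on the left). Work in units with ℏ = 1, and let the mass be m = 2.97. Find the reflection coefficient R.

R = 0.0152

The wavenumbers are k₁ = √(2mE)/ℏ = 5.216 on the left and k₂ = √(2m(E − U))/ℏ = 4.071 on the right.
Matching ψ and ψ′ at x = 0 gives r = (k₁ − k₂)/(k₁ + k₂), so R = r² = 0.01520 and T = 1 − R = 0.9848.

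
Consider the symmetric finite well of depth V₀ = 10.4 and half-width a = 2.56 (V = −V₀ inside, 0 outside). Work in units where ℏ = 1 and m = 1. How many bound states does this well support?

Define the well-strength parameter z₀ = (a/ℏ)√(2mV₀) = 2.56 × √(2·1·10.4) = 11.68.
The even/odd transcendental equations gain one root per π/2 in z₀, giving N = 1 + ⌊2z₀/π⌋ = 1 + ⌊7.433⌋ = 8.

N = 8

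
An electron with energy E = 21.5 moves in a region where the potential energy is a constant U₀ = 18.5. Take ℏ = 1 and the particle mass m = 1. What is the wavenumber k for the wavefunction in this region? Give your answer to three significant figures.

With E > U₀ the solution is oscillatory, ψ ∝ e^{±ikx} with k = √(2m(E − U₀))/ℏ.
k = √(2 × 1 × 3) = 2.449.

k = 2.45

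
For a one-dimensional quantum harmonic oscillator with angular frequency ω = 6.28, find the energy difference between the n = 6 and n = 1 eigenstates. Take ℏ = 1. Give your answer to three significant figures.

E_n = ℏω(n + ½), so ΔE = (6 − 1) ℏω = 5 × 6.28 = 31.40.

ΔE = 31.4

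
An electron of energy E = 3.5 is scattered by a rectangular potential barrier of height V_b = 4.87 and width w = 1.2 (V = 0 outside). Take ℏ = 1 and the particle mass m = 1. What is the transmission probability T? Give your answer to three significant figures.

T = 0.0595

Since E < V_b the interior solution is evanescent with decay constant κ = √(2m(V_b − E))/ℏ = 1.655.
κw = 1.986, sinh(κw) = 3.576.
Matching ψ, ψ′ at both faces gives T = [1 + V_b² sinh²(κw) / (4E(V_b − E))]⁻¹ = 1/16.81 = 0.0595.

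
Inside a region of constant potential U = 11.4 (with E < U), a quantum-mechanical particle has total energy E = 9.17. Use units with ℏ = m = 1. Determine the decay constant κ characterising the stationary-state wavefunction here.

κ = 2.11

Since E < U the TISE in this region is ψ'' = κ²ψ with κ = √(2m(U − E))/ℏ.
κ = √(2 × 1 × 2.23) = 2.112.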